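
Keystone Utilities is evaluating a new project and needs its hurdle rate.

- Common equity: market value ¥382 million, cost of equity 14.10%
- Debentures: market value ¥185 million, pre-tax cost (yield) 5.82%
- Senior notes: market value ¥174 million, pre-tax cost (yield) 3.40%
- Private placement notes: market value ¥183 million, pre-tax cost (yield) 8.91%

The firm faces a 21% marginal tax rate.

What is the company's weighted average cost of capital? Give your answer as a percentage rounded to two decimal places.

Total capital V = 382 + 185 + 174 + 183 = 924.
Equity: weight = 382/924 = 0.4134; cost = 14.1%.
Debentures: weight = 185/924 = 0.2002; after-tax cost = 5.82% × (1 − 21%) = 4.5978%.
Senior notes: weight = 174/924 = 0.1883; after-tax cost = 3.4% × (1 − 21%) = 2.6860%.
Private placement notes: weight = 183/924 = 0.1981; after-tax cost = 8.91% × (1 − 21%) = 7.0389%.
WACC = 0.4134 × 14.1000% + 0.2002 × 4.5978% + 0.1883 × 2.6860% + 0.1981 × 7.0389% = 8.6496%.

8.65%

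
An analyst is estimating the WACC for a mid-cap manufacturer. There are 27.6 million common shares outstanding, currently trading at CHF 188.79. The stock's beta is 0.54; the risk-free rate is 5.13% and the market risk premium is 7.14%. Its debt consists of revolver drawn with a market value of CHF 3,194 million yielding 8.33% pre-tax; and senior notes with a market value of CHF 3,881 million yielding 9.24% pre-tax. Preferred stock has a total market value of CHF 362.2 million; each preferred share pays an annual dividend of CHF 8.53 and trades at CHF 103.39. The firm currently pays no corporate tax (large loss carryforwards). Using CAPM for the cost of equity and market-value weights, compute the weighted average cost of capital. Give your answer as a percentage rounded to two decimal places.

8.88%

Cost of equity via CAPM: Re = 5.13% + 0.54 × 7.14% = 8.9856%.
Cost of preferred: Rp = 8.53 / 103.39 = 8.2503%.
Market value of equity E = 188.79 × 27.6m = 5210.604m.
Total capital V = 5210.604 + 362.2 + 3194 + 3881 = 12647.804.
Equity: weight = 5210.604/12647.804 = 0.4120; cost = 8.9856%.
Preferred: weight = 362.2/12647.804 = 0.0286; cost = 8.2503%.
Revolver drawn: weight = 3194/12647.804 = 0.2525; after-tax cost = 8.33% × (1 − 0%) = 8.3300%.
Senior notes: weight = 3881/12647.804 = 0.3069; after-tax cost = 9.24% × (1 − 0%) = 9.2400%.
WACC = 0.4120 × 8.9856% + 0.0286 × 8.2503% + 0.2525 × 8.3300% + 0.3069 × 9.2400% = 8.8770%.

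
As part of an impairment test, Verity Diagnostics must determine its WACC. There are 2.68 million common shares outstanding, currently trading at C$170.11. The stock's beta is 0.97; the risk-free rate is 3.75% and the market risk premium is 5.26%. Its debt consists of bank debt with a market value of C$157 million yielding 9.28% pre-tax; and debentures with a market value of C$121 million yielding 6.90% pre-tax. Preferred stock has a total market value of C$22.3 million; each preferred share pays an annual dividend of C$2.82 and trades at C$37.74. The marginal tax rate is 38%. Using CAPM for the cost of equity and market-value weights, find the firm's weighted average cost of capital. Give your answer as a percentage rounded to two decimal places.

Cost of equity via CAPM: Re = 3.75% + 0.97 × 5.26% = 8.8522%.
Cost of preferred: Rp = 2.82 / 37.74 = 7.4722%.
Market value of equity E = 170.11 × 2.68m = 455.8948m.
Total capital V = 455.8948 + 22.3 + 157 + 121 = 756.1948.
Equity: weight = 455.8948/756.1948 = 0.6029; cost = 8.8522%.
Preferred: weight = 22.3/756.1948 = 0.0295; cost = 7.4722%.
Bank debt: weight = 157/756.1948 = 0.2076; after-tax cost = 9.28% × (1 − 38%) = 5.7536%.
Debentures: weight = 121/756.1948 = 0.1600; after-tax cost = 6.9% × (1 − 38%) = 4.2780%.
WACC = 0.6029 × 8.8522% + 0.0295 × 7.4722% + 0.2076 × 5.7536% + 0.1600 × 4.2780% = 7.4363%.

7.44%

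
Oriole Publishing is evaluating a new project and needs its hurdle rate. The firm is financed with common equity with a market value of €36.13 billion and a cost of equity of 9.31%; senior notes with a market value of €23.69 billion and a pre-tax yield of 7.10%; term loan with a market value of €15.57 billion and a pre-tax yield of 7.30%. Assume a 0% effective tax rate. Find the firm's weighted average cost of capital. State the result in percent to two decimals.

Total capital V = 36.13 + 23.69 + 15.57 = 75.39.
Equity: weight = 36.13/75.39 = 0.4792; cost = 9.31%.
Senior notes: weight = 23.69/75.39 = 0.3142; after-tax cost = 7.1% × (1 − 0%) = 7.1000%.
Term loan: weight = 15.57/75.39 = 0.2065; after-tax cost = 7.3% × (1 − 0%) = 7.3000%.
WACC = 0.4792 × 9.3100% + 0.3142 × 7.1000% + 0.2065 × 7.3000% = 8.2004%.

8.20%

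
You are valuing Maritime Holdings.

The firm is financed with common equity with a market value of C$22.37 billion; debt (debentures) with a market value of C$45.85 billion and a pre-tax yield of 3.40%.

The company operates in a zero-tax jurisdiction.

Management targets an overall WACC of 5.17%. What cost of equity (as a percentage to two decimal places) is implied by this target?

Total capital V = 22.37 + 45.85 = 68.22.
Equity weight = 22.37/68.22 = 0.3279.
Debentures weight = 45.85/68.22 = 0.6721.
Debt contribution = 0.6721 × 3.4% × (1 − 0%) = 2.2851%.
Required equity contribution = 5.17% − 2.2851% = 2.8849%.
Re = 2.8849% / 0.3279 = 8.7978%.

8.80%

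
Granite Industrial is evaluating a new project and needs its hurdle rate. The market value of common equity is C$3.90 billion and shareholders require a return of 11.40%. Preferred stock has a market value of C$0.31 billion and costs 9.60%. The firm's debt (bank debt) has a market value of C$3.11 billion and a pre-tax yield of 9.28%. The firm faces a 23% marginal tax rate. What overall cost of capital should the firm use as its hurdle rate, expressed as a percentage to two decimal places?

Total capital V = 3.9 + 0.31 + 3.11 = 7.32.
Equity: weight = 3.9/7.32 = 0.5328; cost = 11.4%.
Preferred: weight = 0.31/7.32 = 0.0423; cost = 9.6%.
Bank debt: weight = 3.11/7.32 = 0.4249; after-tax cost = 9.28% × (1 − 23%) = 7.1456%.
WACC = 0.5328 × 11.4000% + 0.0423 × 9.6000% + 0.4249 × 7.1456% = 9.5162%.

9.52%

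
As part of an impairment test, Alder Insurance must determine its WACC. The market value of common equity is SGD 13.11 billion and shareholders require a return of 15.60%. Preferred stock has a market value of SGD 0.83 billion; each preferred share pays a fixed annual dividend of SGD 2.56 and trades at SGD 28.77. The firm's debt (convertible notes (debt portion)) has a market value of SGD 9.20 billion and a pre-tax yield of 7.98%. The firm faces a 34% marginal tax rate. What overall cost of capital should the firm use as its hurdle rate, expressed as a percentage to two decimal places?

Cost of preferred: Rp = 2.56 / 28.77 = 8.8982%.
Total capital V = 13.11 + 0.83 + 9.2 = 23.14.
Equity: weight = 13.11/23.14 = 0.5666; cost = 15.6%.
Preferred: weight = 0.83/23.14 = 0.0359; cost = 8.8982%.
Convertible notes (debt portion): weight = 9.2/23.14 = 0.3976; after-tax cost = 7.98% × (1 − 34%) = 5.2668%.
WACC = 0.5666 × 15.6000% + 0.0359 × 8.8982% + 0.3976 × 5.2668% = 11.2513%.

11.25%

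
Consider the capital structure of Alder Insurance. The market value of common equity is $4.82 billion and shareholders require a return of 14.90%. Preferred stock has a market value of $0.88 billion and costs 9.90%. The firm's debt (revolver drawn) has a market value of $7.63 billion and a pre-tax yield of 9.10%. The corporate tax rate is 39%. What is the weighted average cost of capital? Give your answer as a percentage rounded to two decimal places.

Total capital V = 4.82 + 0.88 + 7.63 = 13.33.
Equity: weight = 4.82/13.33 = 0.3616; cost = 14.9%.
Preferred: weight = 0.88/13.33 = 0.0660; cost = 9.9%.
Revolver drawn: weight = 7.63/13.33 = 0.5724; after-tax cost = 9.1% × (1 − 39%) = 5.5510%.
WACC = 0.3616 × 14.9000% + 0.0660 × 9.9000% + 0.5724 × 5.5510% = 9.2186%.

9.22%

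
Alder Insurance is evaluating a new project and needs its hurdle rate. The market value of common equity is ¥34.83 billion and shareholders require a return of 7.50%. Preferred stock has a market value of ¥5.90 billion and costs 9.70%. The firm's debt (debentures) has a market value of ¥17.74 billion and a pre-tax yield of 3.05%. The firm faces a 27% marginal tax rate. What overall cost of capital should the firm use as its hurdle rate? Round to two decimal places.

Total capital V = 34.83 + 5.9 + 17.74 = 58.47.
Equity: weight = 34.83/58.47 = 0.5957; cost = 7.5%.
Preferred: weight = 5.9/58.47 = 0.1009; cost = 9.7%.
Debentures: weight = 17.74/58.47 = 0.3034; after-tax cost = 3.05% × (1 − 27%) = 2.2265%.
WACC = 0.5957 × 7.5000% + 0.1009 × 9.7000% + 0.3034 × 2.2265% = 6.1220%.

6.12%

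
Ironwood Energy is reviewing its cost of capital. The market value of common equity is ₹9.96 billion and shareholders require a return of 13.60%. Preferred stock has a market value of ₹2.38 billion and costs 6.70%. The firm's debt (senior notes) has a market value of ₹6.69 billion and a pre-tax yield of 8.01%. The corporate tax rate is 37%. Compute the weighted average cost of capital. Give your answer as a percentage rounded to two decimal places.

9.73%

Total capital V = 9.96 + 2.38 + 6.69 = 19.03.
Equity: weight = 9.96/19.03 = 0.5234; cost = 13.6%.
Preferred: weight = 2.38/19.03 = 0.1251; cost = 6.7%.
Senior notes: weight = 6.69/19.03 = 0.3516; after-tax cost = 8.01% × (1 − 37%) = 5.0463%.
WACC = 0.5234 × 13.6000% + 0.1251 × 6.7000% + 0.3516 × 5.0463% = 9.7300%.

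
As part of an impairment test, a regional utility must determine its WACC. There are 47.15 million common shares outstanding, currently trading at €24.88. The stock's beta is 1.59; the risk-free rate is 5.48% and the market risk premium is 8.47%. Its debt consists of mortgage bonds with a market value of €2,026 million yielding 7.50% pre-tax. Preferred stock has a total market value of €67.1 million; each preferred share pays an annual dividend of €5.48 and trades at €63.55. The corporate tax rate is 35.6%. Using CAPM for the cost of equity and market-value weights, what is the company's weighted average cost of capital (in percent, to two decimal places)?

Cost of equity via CAPM: Re = 5.48% + 1.59 × 8.47% = 18.9473%.
Cost of preferred: Rp = 5.48 / 63.55 = 8.6231%.
Market value of equity E = 24.88 × 47.15m = 1173.092m.
Total capital V = 1173.092 + 67.1 + 2026 = 3266.192.
Equity: weight = 1173.092/3266.192 = 0.3592; cost = 18.9473%.
Preferred: weight = 67.1/3266.192 = 0.0205; cost = 8.6231%.
Mortgage bonds: weight = 2026/3266.192 = 0.6203; after-tax cost = 7.5% × (1 − 35.6%) = 4.8300%.
WACC = 0.3592 × 18.9473% + 0.0205 × 8.6231% + 0.6203 × 4.8300% = 9.9783%.

9.98%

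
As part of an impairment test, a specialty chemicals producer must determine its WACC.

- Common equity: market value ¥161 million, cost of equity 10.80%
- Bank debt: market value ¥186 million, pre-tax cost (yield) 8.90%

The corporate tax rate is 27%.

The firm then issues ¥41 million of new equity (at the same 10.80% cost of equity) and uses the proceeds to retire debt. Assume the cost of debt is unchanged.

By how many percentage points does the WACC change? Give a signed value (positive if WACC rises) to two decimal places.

Current WACC:
Total capital V = 161 + 186 = 347.
Equity: weight = 161/347 = 0.4640; cost = 10.8%.
Bank debt: weight = 186/347 = 0.5360; after-tax cost = 8.9% × (1 − 27%) = 6.4970%.
WACC = 0.4640 × 10.8000% + 0.5360 × 6.4970% = 8.4935%.
After the change:
Total capital V = 202 + 145 = 347.
Equity: weight = 202/347 = 0.5821; cost = 10.8%.
Bank debt: weight = 145/347 = 0.4179; after-tax cost = 8.9% × (1 − 27%) = 6.4970%.
WACC = 0.5821 × 10.8000% + 0.4179 × 6.4970% = 9.0019%.
Change in WACC = 9.0019% − 8.4935% = 0.5084 pp.

+0.51 pp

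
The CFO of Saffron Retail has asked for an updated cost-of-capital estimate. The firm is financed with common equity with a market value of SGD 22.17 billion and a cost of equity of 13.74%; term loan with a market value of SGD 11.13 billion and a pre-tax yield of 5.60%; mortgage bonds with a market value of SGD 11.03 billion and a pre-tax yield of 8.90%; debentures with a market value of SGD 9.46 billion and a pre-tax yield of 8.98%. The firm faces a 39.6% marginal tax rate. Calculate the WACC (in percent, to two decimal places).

Total capital V = 22.17 + 11.13 + 11.03 + 9.46 = 53.79.
Equity: weight = 22.17/53.79 = 0.4122; cost = 13.74%.
Term loan: weight = 11.13/53.79 = 0.2069; after-tax cost = 5.6% × (1 − 39.6%) = 3.3824%.
Mortgage bonds: weight = 11.03/53.79 = 0.2051; after-tax cost = 8.9% × (1 − 39.6%) = 5.3756%.
Debentures: weight = 9.46/53.79 = 0.1759; after-tax cost = 8.98% × (1 − 39.6%) = 5.4239%.
WACC = 0.4122 × 13.7400% + 0.2069 × 3.3824% + 0.2051 × 5.3756% + 0.1759 × 5.4239% = 8.4191%.

8.42%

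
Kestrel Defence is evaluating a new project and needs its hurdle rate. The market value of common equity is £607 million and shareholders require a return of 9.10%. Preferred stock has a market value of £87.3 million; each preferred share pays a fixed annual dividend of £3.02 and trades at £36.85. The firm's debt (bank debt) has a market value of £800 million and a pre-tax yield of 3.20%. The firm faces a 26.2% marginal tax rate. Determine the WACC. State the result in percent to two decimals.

Cost of preferred: Rp = 3.02 / 36.85 = 8.1954%.
Total capital V = 607 + 87.3 + 800 = 1494.3.
Equity: weight = 607/1494.3 = 0.4062; cost = 9.1%.
Preferred: weight = 87.3/1494.3 = 0.0584; cost = 8.1954%.
Bank debt: weight = 800/1494.3 = 0.5354; after-tax cost = 3.2% × (1 − 26.2%) = 2.3616%.
WACC = 0.4062 × 9.1000% + 0.0584 × 8.1954% + 0.5354 × 2.3616% = 5.4396%.

5.44%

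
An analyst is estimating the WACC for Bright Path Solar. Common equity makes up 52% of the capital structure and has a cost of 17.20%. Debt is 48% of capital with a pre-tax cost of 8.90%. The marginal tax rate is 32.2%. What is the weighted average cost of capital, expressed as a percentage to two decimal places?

11.84%

After-tax cost of debt = 8.9% × (1 − 32.2%) = 6.0342%.
WACC = 0.520 × 17.2000% + 0.480 × 6.0342% = 11.8404%.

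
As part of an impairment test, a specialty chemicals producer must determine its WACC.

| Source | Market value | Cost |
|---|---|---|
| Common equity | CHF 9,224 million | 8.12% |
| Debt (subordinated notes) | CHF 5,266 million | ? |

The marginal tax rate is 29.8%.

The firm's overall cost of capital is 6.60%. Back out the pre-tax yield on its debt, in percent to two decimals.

Total capital V = 9224 + 5266 = 14490.
Equity weight = 9224/14490 = 0.6366.
Subordinated notes weight = 5266/14490 = 0.3634.
Equity contribution = 0.6366 × 8.12% = 5.1690%.
Remaining for debt = 6.6% − 5.1690% = 1.4310%.
Rd × (1 − 29.8%) × 0.3634 = 1.4310%  ⇒  Rd = 5.6090%.

5.61%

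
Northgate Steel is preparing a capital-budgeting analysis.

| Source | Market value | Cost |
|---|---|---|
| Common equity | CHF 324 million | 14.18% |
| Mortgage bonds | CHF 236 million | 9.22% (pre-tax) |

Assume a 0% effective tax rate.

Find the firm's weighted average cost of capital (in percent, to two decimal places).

12.09%

Total capital V = 324 + 236 = 560.
Equity: weight = 324/560 = 0.5786; cost = 14.18%.
Mortgage bonds: weight = 236/560 = 0.4214; after-tax cost = 9.22% × (1 − 0%) = 9.2200%.
WACC = 0.5786 × 14.1800% + 0.4214 × 9.2200% = 12.0897%.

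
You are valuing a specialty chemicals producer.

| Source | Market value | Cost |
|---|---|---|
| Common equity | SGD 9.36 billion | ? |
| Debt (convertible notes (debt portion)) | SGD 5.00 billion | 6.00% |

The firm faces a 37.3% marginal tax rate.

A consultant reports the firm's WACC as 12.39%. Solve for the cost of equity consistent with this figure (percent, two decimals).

17.00%

Total capital V = 9.36 + 5 = 14.36.
Equity weight = 9.36/14.36 = 0.6518.
Convertible notes (debt portion) weight = 5/14.36 = 0.3482.
Debt contribution = 0.3482 × 6% × (1 − 37.3%) = 1.3099%.
Required equity contribution = 12.39% − 1.3099% = 11.0801%.
Re = 11.0801% / 0.6518 = 16.9990%.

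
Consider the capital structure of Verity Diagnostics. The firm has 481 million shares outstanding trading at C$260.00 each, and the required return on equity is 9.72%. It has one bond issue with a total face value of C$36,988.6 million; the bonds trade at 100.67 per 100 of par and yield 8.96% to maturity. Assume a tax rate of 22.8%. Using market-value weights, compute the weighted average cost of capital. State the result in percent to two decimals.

9.08%

Market value of equity E = 260.0 × 481m = 125060m. Market value of debt D = 36988.6m × 100.67/100 = 37236.42362m.
Total capital V = 125060 + 37236.42362 = 162296.42362.
Equity: weight = 125060/162296.42362 = 0.7706; cost = 9.72%.
Bonds outstanding: weight = 37236.42362/162296.42362 = 0.2294; after-tax cost = 8.96% × (1 − 22.8%) = 6.9171%.
WACC = 0.7706 × 9.7200% + 0.2294 × 6.9171% = 9.0769%.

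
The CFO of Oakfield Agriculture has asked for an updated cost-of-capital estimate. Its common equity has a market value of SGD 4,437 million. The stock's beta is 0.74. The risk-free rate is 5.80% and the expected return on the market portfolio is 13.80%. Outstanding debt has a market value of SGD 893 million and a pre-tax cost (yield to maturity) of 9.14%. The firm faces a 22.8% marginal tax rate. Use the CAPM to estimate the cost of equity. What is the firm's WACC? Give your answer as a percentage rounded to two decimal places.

10.94%

Market risk premium = 13.8% − 5.8% = 8.0%.
Cost of equity via CAPM: Re = 5.8% + 0.74 × 8.0% = 11.7200%.
Total capital V = 4437 + 893 = 5330.
Equity: weight = 4437/5330 = 0.8325; cost = 11.72%.
Debt: weight = 893/5330 = 0.1675; after-tax cost = 9.14% × (1 − 22.8%) = 7.0561%.
WACC = 0.8325 × 11.7200% + 0.1675 × 7.0561% = 10.9386%.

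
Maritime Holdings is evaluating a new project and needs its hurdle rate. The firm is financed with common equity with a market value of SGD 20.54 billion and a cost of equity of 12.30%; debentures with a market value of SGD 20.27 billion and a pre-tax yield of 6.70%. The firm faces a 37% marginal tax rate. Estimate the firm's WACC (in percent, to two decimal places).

8.29%

Total capital V = 20.54 + 20.27 = 40.81.
Equity: weight = 20.54/40.81 = 0.5033; cost = 12.3%.
Debentures: weight = 20.27/40.81 = 0.4967; after-tax cost = 6.7% × (1 − 37%) = 4.2210%.
WACC = 0.5033 × 12.3000% + 0.4967 × 4.2210% = 8.2872%.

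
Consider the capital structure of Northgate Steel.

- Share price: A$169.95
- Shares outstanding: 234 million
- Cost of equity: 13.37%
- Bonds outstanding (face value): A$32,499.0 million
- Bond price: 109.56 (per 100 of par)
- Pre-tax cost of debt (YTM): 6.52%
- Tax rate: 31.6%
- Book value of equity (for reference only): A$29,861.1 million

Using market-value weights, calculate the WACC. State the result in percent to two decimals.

9.16%

Market value of equity E = 169.95 × 234m = 39768.3m. Market value of debt D = 32499m × 109.56/100 = 35605.9044m.
Total capital V = 39768.3 + 35605.9044 = 75374.2044.
Equity: weight = 39768.3/75374.2044 = 0.5276; cost = 13.37%.
Bonds outstanding: weight = 35605.9044/75374.2044 = 0.4724; after-tax cost = 6.52% × (1 − 31.6%) = 4.4597%.
WACC = 0.5276 × 13.3700% + 0.4724 × 4.4597% = 9.1609%.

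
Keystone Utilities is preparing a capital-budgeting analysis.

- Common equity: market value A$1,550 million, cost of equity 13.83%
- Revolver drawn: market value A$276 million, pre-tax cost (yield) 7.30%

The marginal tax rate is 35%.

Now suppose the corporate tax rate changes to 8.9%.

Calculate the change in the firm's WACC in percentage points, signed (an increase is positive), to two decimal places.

Current WACC:
Total capital V = 1550 + 276 = 1826.
Equity: weight = 1550/1826 = 0.8488; cost = 13.83%.
Revolver drawn: weight = 276/1826 = 0.1512; after-tax cost = 7.3% × (1 − 35%) = 4.7450%.
WACC = 0.8488 × 13.8300% + 0.1512 × 4.7450% = 12.4568%.
After the change:
Total capital V = 1550 + 276 = 1826.
Equity: weight = 1550/1826 = 0.8488; cost = 13.83%.
Revolver drawn: weight = 276/1826 = 0.1512; after-tax cost = 7.3% × (1 − 8.9%) = 6.6503%.
WACC = 0.8488 × 13.8300% + 0.1512 × 6.6503% = 12.7448%.
Change in WACC = 12.7448% − 12.4568% = 0.2880 pp.

+0.29 pp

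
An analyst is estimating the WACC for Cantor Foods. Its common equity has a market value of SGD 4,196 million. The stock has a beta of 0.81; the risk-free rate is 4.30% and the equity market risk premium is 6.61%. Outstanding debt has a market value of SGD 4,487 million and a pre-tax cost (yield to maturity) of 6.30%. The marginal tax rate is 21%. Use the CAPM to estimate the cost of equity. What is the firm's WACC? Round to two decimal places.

Cost of equity via CAPM: Re = 4.3% + 0.81 × 6.61% = 9.6541%.
Total capital V = 4196 + 4487 = 8683.
Equity: weight = 4196/8683 = 0.4832; cost = 9.6541%.
Debt: weight = 4487/8683 = 0.5168; after-tax cost = 6.3% × (1 − 21%) = 4.9770%.
WACC = 0.4832 × 9.6541% + 0.5168 × 4.9770% = 7.2372%.

7.24%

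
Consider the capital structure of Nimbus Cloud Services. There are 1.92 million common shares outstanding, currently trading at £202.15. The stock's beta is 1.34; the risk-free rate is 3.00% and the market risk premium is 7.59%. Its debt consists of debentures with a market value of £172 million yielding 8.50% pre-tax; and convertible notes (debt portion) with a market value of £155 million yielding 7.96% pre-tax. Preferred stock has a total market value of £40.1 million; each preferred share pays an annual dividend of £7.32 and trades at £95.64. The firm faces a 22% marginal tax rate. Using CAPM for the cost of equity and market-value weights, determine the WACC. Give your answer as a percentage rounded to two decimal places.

9.96%

Cost of equity via CAPM: Re = 3.0% + 1.34 × 7.59% = 13.1706%.
Cost of preferred: Rp = 7.32 / 95.64 = 7.6537%.
Market value of equity E = 202.15 × 1.92m = 388.128m.
Total capital V = 388.128 + 40.1 + 172 + 155 = 755.228.
Equity: weight = 388.128/755.228 = 0.5139; cost = 13.1706%.
Preferred: weight = 40.1/755.228 = 0.0531; cost = 7.6537%.
Debentures: weight = 172/755.228 = 0.2277; after-tax cost = 8.5% × (1 − 22%) = 6.6300%.
Convertible notes (debt portion): weight = 155/755.228 = 0.2052; after-tax cost = 7.96% × (1 − 22%) = 6.2088%.
WACC = 0.5139 × 13.1706% + 0.0531 × 7.6537% + 0.2277 × 6.6300% + 0.2052 × 6.2088% = 9.9593%.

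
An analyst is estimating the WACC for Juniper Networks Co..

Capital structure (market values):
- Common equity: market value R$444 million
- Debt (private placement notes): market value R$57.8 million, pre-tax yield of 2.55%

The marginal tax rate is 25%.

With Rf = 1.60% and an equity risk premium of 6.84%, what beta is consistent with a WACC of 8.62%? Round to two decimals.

Total capital V = 444 + 57.8 = 501.8.
Equity weight = 444/501.8 = 0.8848.
Private placement notes weight = 57.8/501.8 = 0.1152.
Debt contribution = 0.1152 × 2.55% × (1 − 25%) = 0.2203%.
Required equity contribution = 8.62% − 0.2203% = 8.3997%  ⇒  Re = 9.4932%.
CAPM: 9.4932% = 1.6% + β × 6.84%  ⇒  β = 1.1540.

1.15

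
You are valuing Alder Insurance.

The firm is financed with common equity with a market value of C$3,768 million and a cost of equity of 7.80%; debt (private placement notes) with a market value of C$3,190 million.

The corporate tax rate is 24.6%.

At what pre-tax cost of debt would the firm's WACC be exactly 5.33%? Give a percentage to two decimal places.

3.20%

Total capital V = 3768 + 3190 = 6958.
Equity weight = 3768/6958 = 0.5415.
Private placement notes weight = 3190/6958 = 0.4585.
Equity contribution = 0.5415 × 7.8% = 4.2240%.
Remaining for debt = 5.33% − 4.2240% = 1.1060%.
Rd × (1 − 24.6%) × 0.4585 = 1.1060%  ⇒  Rd = 3.1995%.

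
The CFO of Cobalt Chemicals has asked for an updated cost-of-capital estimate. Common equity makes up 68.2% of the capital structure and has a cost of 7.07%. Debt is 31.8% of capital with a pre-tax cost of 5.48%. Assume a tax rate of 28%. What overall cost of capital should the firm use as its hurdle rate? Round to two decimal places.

6.08%

After-tax cost of debt = 5.48% × (1 − 28%) = 3.9456%.
WACC = 0.682 × 7.0700% + 0.318 × 3.9456% = 6.0764%.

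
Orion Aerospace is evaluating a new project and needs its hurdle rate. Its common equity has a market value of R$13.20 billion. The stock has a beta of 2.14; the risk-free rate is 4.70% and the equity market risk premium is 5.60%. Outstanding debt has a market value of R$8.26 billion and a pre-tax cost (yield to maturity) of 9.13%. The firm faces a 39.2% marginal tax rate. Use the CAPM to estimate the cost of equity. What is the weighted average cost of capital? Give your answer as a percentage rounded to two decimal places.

Cost of equity via CAPM: Re = 4.7% + 2.14 × 5.6% = 16.6840%.
Total capital V = 13.2 + 8.26 = 21.46.
Equity: weight = 13.2/21.46 = 0.6151; cost = 16.684%.
Debt: weight = 8.26/21.46 = 0.3849; after-tax cost = 9.13% × (1 − 39.2%) = 5.5510%.
WACC = 0.6151 × 16.6840% + 0.3849 × 5.5510% = 12.3989%.

12.40%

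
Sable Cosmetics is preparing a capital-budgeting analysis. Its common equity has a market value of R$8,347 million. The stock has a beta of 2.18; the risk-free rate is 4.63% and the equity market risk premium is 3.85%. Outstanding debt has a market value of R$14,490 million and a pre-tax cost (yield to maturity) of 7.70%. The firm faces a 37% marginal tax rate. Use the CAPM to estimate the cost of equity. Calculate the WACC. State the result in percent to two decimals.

Cost of equity via CAPM: Re = 4.63% + 2.18 × 3.85% = 13.0230%.
Total capital V = 8347 + 14490 = 22837.
Equity: weight = 8347/22837 = 0.3655; cost = 13.023%.
Debt: weight = 14490/22837 = 0.6345; after-tax cost = 7.7% × (1 − 37%) = 4.8510%.
WACC = 0.3655 × 13.0230% + 0.6345 × 4.8510% = 7.8379%.

7.84%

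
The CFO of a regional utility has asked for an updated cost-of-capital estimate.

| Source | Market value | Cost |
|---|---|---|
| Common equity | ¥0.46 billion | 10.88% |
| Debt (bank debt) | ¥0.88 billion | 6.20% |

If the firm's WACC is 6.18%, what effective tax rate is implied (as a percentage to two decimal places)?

39.95%

Total capital V = 0.46 + 0.88 = 1.34.
Equity weight = 0.46/1.34 = 0.3433.
Bank debt weight = 0.88/1.34 = 0.6567.
Equity contribution = 0.3433 × 10.88% = 3.7349%.
Debt contribution must be 6.18% − 3.7349% = 2.4451%.
0.6567 × 6.2% × (1 − T) = 2.4451%  ⇒  (1 − T) = 0.6005.
T = 39.9487%.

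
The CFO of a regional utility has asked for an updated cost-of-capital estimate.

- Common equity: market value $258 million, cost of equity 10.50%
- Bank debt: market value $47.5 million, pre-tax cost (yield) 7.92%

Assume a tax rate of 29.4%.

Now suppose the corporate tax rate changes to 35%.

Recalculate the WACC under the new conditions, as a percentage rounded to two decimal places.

9.67%

After the change:
Total capital V = 258 + 47.5 = 305.5.
Equity: weight = 258/305.5 = 0.8445; cost = 10.5%.
Bank debt: weight = 47.5/305.5 = 0.1555; after-tax cost = 7.92% × (1 − 35%) = 5.1480%.
WACC = 0.8445 × 10.5000% + 0.1555 × 5.1480% = 9.6679%.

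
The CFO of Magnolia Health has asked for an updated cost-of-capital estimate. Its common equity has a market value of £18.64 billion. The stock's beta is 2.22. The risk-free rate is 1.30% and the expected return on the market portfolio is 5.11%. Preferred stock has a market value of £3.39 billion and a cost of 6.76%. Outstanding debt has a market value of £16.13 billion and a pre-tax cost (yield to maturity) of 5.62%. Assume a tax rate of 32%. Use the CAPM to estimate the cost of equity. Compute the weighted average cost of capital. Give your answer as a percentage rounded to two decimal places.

Market risk premium = 5.11% − 1.3% = 3.81%.
Cost of equity via CAPM: Re = 1.3% + 2.22 × 3.81% = 9.7582%.
Total capital V = 18.64 + 3.39 + 16.13 = 38.16.
Equity: weight = 18.64/38.16 = 0.4885; cost = 9.7582%.
Preferred: weight = 3.39/38.16 = 0.0888; cost = 6.76%.
Debt: weight = 16.13/38.16 = 0.4227; after-tax cost = 5.62% × (1 − 32%) = 3.8216%.
WACC = 0.4885 × 9.7582% + 0.0888 × 6.7600% + 0.4227 × 3.8216% = 6.9825%.

6.98%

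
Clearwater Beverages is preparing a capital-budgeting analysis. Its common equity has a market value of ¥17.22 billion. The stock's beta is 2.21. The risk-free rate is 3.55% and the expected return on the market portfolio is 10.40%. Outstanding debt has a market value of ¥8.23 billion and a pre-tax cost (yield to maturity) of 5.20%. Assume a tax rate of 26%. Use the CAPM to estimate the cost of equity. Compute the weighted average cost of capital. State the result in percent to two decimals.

13.89%

Market risk premium = 10.4% − 3.55% = 6.85%.
Cost of equity via CAPM: Re = 3.55% + 2.21 × 6.85% = 18.6885%.
Total capital V = 17.22 + 8.23 = 25.45.
Equity: weight = 17.22/25.45 = 0.6766; cost = 18.6885%.
Debt: weight = 8.23/25.45 = 0.3234; after-tax cost = 5.2% × (1 − 26%) = 3.8480%.
WACC = 0.6766 × 18.6885% + 0.3234 × 3.8480% = 13.8894%.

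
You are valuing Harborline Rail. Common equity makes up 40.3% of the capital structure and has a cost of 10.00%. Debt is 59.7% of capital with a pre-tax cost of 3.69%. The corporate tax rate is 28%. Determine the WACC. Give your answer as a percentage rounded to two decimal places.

After-tax cost of debt = 3.69% × (1 − 28%) = 2.6568%.
WACC = 0.403 × 10.0000% + 0.597 × 2.6568% = 5.6161%.

5.62%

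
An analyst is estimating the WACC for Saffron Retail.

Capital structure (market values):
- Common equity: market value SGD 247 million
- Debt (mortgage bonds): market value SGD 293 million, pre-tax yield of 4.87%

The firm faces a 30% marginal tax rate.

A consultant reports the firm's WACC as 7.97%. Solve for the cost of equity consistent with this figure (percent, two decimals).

13.38%

Total capital V = 247 + 293 = 540.
Equity weight = 247/540 = 0.4574.
Mortgage bonds weight = 293/540 = 0.5426.
Debt contribution = 0.5426 × 4.87% × (1 − 30%) = 1.8497%.
Required equity contribution = 7.97% − 1.8497% = 6.1203%.
Re = 6.1203% / 0.4574 = 13.3804%.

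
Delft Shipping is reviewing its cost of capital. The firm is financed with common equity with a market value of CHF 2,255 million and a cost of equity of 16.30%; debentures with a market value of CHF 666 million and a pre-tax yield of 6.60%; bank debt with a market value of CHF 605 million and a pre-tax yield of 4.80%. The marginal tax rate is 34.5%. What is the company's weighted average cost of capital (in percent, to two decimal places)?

Total capital V = 2255 + 666 + 605 = 3526.
Equity: weight = 2255/3526 = 0.6395; cost = 16.3%.
Debentures: weight = 666/3526 = 0.1889; after-tax cost = 6.6% × (1 − 34.5%) = 4.3230%.
Bank debt: weight = 605/3526 = 0.1716; after-tax cost = 4.8% × (1 − 34.5%) = 3.1440%.
WACC = 0.6395 × 16.3000% + 0.1889 × 4.3230% + 0.1716 × 3.1440% = 11.7804%.

11.78%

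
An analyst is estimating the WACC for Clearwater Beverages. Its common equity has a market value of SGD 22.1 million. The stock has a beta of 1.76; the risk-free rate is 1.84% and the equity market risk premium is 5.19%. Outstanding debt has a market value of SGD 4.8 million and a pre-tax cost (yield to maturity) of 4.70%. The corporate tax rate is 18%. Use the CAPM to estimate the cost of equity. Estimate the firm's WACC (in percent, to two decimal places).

9.70%

Cost of equity via CAPM: Re = 1.84% + 1.76 × 5.19% = 10.9744%.
Total capital V = 22.1 + 4.8 = 26.9.
Equity: weight = 22.1/26.9 = 0.8216; cost = 10.9744%.
Debt: weight = 4.8/26.9 = 0.1784; after-tax cost = 4.7% × (1 − 18%) = 3.8540%.
WACC = 0.8216 × 10.9744% + 0.1784 × 3.8540% = 9.7038%.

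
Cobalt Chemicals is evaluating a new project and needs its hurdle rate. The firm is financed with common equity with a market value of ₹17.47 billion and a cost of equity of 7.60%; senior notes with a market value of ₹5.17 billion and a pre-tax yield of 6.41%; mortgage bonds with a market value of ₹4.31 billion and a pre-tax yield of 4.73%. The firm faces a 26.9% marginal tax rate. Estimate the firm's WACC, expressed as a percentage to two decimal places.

6.38%

Total capital V = 17.47 + 5.17 + 4.31 = 26.95.
Equity: weight = 17.47/26.95 = 0.6482; cost = 7.6%.
Senior notes: weight = 5.17/26.95 = 0.1918; after-tax cost = 6.41% × (1 − 26.9%) = 4.6857%.
Mortgage bonds: weight = 4.31/26.95 = 0.1599; after-tax cost = 4.73% × (1 − 26.9%) = 3.4576%.
WACC = 0.6482 × 7.6000% + 0.1918 × 4.6857% + 0.1599 × 3.4576% = 6.3785%.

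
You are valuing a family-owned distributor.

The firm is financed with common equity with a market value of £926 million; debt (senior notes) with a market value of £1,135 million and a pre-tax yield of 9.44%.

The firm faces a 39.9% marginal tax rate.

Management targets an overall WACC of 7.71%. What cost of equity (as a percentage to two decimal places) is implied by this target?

Total capital V = 926 + 1135 = 2061.
Equity weight = 926/2061 = 0.4493.
Senior notes weight = 1135/2061 = 0.5507.
Debt contribution = 0.5507 × 9.44% × (1 − 39.9%) = 3.1244%.
Required equity contribution = 7.71% − 3.1244% = 4.5856%.
Re = 4.5856% / 0.4493 = 10.2062%.

10.21%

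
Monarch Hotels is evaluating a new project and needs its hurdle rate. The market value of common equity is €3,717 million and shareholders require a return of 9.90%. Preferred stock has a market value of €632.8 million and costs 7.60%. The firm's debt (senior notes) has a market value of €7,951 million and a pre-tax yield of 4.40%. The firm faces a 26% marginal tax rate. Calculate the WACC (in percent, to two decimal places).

5.49%

Total capital V = 3717 + 632.8 + 7951 = 12300.8.
Equity: weight = 3717/12300.8 = 0.3022; cost = 9.9%.
Preferred: weight = 632.8/12300.8 = 0.0514; cost = 7.6%.
Senior notes: weight = 7951/12300.8 = 0.6464; after-tax cost = 4.4% × (1 − 26%) = 3.2560%.
WACC = 0.3022 × 9.9000% + 0.0514 × 7.6000% + 0.6464 × 3.2560% = 5.4871%.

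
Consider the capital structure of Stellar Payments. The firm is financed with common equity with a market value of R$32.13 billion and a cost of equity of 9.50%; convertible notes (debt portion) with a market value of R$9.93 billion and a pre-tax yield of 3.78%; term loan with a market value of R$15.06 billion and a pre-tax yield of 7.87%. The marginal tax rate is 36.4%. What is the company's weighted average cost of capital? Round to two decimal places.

7.08%

Total capital V = 32.13 + 9.93 + 15.06 = 57.12.
Equity: weight = 32.13/57.12 = 0.5625; cost = 9.5%.
Convertible notes (debt portion): weight = 9.93/57.12 = 0.1738; after-tax cost = 3.78% × (1 − 36.4%) = 2.4041%.
Term loan: weight = 15.06/57.12 = 0.2637; after-tax cost = 7.87% × (1 − 36.4%) = 5.0053%.
WACC = 0.5625 × 9.5000% + 0.1738 × 2.4041% + 0.2637 × 5.0053% = 7.0814%.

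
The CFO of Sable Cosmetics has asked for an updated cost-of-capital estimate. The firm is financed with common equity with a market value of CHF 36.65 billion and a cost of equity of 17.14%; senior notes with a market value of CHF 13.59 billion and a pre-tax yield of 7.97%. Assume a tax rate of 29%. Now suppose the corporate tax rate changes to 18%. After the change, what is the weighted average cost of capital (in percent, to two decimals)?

After the change:
Total capital V = 36.65 + 13.59 = 50.24.
Equity: weight = 36.65/50.24 = 0.7295; cost = 17.14%.
Senior notes: weight = 13.59/50.24 = 0.2705; after-tax cost = 7.97% × (1 − 18%) = 6.5354%.
WACC = 0.7295 × 17.1400% + 0.2705 × 6.5354% = 14.2714%.

14.27%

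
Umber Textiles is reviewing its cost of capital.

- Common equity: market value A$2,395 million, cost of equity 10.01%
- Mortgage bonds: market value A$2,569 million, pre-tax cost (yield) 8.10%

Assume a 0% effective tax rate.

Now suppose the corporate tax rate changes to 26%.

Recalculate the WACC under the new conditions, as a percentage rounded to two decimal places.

7.93%

After the change:
Total capital V = 2395 + 2569 = 4964.
Equity: weight = 2395/4964 = 0.4825; cost = 10.01%.
Mortgage bonds: weight = 2569/4964 = 0.5175; after-tax cost = 8.1% × (1 − 26%) = 5.9940%.
WACC = 0.4825 × 10.0100% + 0.5175 × 5.9940% = 7.9316%.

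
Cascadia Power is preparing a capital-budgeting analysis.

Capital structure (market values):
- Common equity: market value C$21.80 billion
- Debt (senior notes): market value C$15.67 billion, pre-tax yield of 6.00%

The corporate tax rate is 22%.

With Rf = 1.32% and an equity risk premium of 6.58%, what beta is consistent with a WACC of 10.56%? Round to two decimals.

2.05

Total capital V = 21.8 + 15.67 = 37.47.
Equity weight = 21.8/37.47 = 0.5818.
Senior notes weight = 15.67/37.47 = 0.4182.
Debt contribution = 0.4182 × 6% × (1 − 22%) = 1.9572%.
Required equity contribution = 10.56% − 1.9572% = 8.6028%  ⇒  Re = 14.7866%.
CAPM: 14.7866% = 1.32% + β × 6.58%  ⇒  β = 2.0466.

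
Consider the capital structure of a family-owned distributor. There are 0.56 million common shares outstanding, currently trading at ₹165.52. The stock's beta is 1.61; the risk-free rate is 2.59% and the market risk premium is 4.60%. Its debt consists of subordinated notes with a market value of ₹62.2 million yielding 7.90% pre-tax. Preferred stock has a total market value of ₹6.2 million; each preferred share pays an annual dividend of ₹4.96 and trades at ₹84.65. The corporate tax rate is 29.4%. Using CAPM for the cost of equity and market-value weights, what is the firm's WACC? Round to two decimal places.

8.13%

Cost of equity via CAPM: Re = 2.59% + 1.61 × 4.6% = 9.9960%.
Cost of preferred: Rp = 4.96 / 84.65 = 5.8594%.
Market value of equity E = 165.52 × 0.56m = 92.6912m.
Total capital V = 92.6912 + 6.2 + 62.2 = 161.0912.
Equity: weight = 92.6912/161.0912 = 0.5754; cost = 9.996%.
Preferred: weight = 6.2/161.0912 = 0.0385; cost = 5.8594%.
Subordinated notes: weight = 62.2/161.0912 = 0.3861; after-tax cost = 7.9% × (1 − 29.4%) = 5.5774%.
WACC = 0.5754 × 9.9960% + 0.0385 × 5.8594% + 0.3861 × 5.5774% = 8.1307%.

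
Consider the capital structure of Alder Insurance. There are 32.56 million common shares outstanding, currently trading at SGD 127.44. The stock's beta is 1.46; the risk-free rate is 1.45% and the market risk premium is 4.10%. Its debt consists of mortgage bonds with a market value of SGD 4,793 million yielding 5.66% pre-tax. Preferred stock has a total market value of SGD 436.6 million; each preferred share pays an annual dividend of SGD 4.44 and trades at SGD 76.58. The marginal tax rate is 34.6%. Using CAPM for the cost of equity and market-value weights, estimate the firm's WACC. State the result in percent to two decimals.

5.45%

Cost of equity via CAPM: Re = 1.45% + 1.46 × 4.1% = 7.4360%.
Cost of preferred: Rp = 4.44 / 76.58 = 5.7979%.
Market value of equity E = 127.44 × 32.56m = 4149.4464m.
Total capital V = 4149.4464 + 436.6 + 4793 = 9379.0464.
Equity: weight = 4149.4464/9379.0464 = 0.4424; cost = 7.436%.
Preferred: weight = 436.6/9379.0464 = 0.0466; cost = 5.7979%.
Mortgage bonds: weight = 4793/9379.0464 = 0.5110; after-tax cost = 5.66% × (1 − 34.6%) = 3.7016%.
WACC = 0.4424 × 7.4360% + 0.0466 × 5.7979% + 0.5110 × 3.7016% = 5.4514%.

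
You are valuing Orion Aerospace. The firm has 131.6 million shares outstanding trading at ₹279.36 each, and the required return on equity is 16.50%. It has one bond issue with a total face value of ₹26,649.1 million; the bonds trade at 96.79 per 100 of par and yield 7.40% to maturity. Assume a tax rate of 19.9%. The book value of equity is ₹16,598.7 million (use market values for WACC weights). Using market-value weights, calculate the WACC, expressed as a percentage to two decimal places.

Market value of equity E = 279.36 × 131.6m = 36763.776m. Market value of debt D = 26649.1m × 96.79/100 = 25793.66389m.
Total capital V = 36763.776 + 25793.66389 = 62557.43989.
Equity: weight = 36763.776/62557.43989 = 0.5877; cost = 16.5%.
Bonds outstanding: weight = 25793.66389/62557.43989 = 0.4123; after-tax cost = 7.4% × (1 − 19.9%) = 5.9274%.
WACC = 0.5877 × 16.5000% + 0.4123 × 5.9274% = 12.1407%.

12.14%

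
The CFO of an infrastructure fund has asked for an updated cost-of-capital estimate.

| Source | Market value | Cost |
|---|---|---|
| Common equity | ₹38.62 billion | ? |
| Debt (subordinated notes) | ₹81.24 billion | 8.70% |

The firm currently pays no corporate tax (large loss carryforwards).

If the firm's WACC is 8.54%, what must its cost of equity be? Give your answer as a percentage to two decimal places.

Total capital V = 38.62 + 81.24 = 119.86.
Equity weight = 38.62/119.86 = 0.3222.
Subordinated notes weight = 81.24/119.86 = 0.6778.
Debt contribution = 0.6778 × 8.7% × (1 − 0%) = 5.8968%.
Required equity contribution = 8.54% − 5.8968% = 2.6432%.
Re = 2.6432% / 0.3222 = 8.2034%.

8.20%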